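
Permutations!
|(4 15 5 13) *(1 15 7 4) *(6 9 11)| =|(1 15 5 13)(4 7)(6 9 11)| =12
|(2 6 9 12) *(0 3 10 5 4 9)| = 9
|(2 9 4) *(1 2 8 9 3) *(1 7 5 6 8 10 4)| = 8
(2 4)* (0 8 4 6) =(0 8 4 2 6) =[8, 1, 6, 3, 2, 5, 0, 7, 4]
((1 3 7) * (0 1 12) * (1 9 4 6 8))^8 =(0 12 7 3 1 8 6 4 9)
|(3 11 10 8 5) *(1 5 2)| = |(1 5 3 11 10 8 2)| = 7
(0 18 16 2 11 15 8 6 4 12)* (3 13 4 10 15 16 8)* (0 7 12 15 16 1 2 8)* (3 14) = (0 18)(1 2 11)(3 13 4 15 14)(6 10 16 8)(7 12) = [18, 2, 11, 13, 15, 5, 10, 12, 6, 9, 16, 1, 7, 4, 3, 14, 8, 17, 0]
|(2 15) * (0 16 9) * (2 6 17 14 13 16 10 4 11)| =12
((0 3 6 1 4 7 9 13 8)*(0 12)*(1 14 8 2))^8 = ((0 3 6 14 8 12)(1 4 7 9 13 2))^8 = (0 6 8)(1 7 13)(2 4 9)(3 14 12)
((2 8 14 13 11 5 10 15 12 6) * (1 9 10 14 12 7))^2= ((1 9 10 15 7)(2 8 12 6)(5 14 13 11))^2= (1 10 7 9 15)(2 12)(5 13)(6 8)(11 14)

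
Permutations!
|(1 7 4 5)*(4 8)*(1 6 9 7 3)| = |(1 3)(4 5 6 9 7 8)| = 6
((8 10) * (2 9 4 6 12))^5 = ((2 9 4 6 12)(8 10))^5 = (12)(8 10)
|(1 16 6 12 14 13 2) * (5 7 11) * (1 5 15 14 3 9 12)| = 21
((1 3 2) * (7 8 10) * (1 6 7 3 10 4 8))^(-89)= ((1 10 3 2 6 7)(4 8))^(-89)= (1 10 3 2 6 7)(4 8)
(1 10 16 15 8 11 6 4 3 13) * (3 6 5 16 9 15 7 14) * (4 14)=(1 10 9 15 8 11 5 16 7 4 6 14 3 13)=[0, 10, 2, 13, 6, 16, 14, 4, 11, 15, 9, 5, 12, 1, 3, 8, 7]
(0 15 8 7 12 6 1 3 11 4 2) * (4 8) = (0 15 4 2)(1 3 11 8 7 12 6) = [15, 3, 0, 11, 2, 5, 1, 12, 7, 9, 10, 8, 6, 13, 14, 4]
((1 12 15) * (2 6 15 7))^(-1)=((1 12 7 2 6 15))^(-1)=(1 15 6 2 7 12)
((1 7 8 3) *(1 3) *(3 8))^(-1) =((1 7 3 8))^(-1) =(1 8 3 7)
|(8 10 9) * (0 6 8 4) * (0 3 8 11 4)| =|(0 6 11 4 3 8 10 9)| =8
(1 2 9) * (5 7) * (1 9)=(9)(1 2)(5 7)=[0, 2, 1, 3, 4, 7, 6, 5, 8, 9]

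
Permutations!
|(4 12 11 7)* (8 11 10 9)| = 7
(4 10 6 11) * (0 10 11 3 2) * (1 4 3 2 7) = (0 10 6 2)(1 4 11 3 7) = [10, 4, 0, 7, 11, 5, 2, 1, 8, 9, 6, 3]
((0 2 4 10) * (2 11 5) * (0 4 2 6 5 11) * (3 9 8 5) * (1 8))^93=(11)(1 6)(3 8)(4 10)(5 9)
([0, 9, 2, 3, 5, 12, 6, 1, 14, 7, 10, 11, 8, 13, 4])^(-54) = [0, 1, 2, 3, 5, 12, 6, 7, 14, 9, 10, 11, 8, 13, 4]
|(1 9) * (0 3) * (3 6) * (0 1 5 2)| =7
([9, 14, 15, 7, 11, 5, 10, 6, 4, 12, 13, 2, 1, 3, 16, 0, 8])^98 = [15, 12, 11, 10, 8, 5, 3, 13, 16, 0, 7, 4, 9, 6, 1, 2, 14]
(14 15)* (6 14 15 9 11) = (15)(6 14 9 11) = [0, 1, 2, 3, 4, 5, 14, 7, 8, 11, 10, 6, 12, 13, 9, 15]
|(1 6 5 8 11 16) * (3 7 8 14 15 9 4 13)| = 13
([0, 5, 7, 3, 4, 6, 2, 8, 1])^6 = [0, 1, 2, 3, 4, 5, 6, 7, 8]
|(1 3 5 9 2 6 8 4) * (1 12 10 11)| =11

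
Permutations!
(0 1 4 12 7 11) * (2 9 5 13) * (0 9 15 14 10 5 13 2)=(0 1 4 12 7 11 9 13)(2 15 14 10 5)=[1, 4, 15, 3, 12, 2, 6, 11, 8, 13, 5, 9, 7, 0, 10, 14]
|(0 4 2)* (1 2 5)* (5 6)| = |(0 4 6 5 1 2)| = 6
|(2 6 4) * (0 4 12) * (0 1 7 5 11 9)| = 10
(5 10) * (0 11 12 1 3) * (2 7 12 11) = (0 2 7 12 1 3)(5 10) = [2, 3, 7, 0, 4, 10, 6, 12, 8, 9, 5, 11, 1]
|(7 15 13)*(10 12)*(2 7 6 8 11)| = |(2 7 15 13 6 8 11)(10 12)| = 14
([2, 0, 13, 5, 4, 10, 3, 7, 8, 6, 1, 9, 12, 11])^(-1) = [1, 10, 0, 6, 4, 3, 9, 7, 8, 11, 5, 13, 12, 2]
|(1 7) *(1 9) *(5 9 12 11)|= 6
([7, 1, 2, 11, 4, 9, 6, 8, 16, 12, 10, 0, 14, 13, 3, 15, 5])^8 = [3, 1, 2, 12, 4, 8, 6, 11, 0, 16, 10, 14, 5, 13, 9, 15, 7]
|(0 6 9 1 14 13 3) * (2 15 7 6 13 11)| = |(0 13 3)(1 14 11 2 15 7 6 9)| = 24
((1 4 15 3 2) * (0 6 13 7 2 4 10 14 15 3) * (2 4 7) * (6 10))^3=((0 10 14 15)(1 6 13 2)(3 7 4))^3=(0 15 14 10)(1 2 13 6)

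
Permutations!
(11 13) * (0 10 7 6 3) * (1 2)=(0 10 7 6 3)(1 2)(11 13)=[10, 2, 1, 0, 4, 5, 3, 6, 8, 9, 7, 13, 12, 11]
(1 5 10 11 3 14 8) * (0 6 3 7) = [6, 5, 2, 14, 4, 10, 3, 0, 1, 9, 11, 7, 12, 13, 8] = (0 6 3 14 8 1 5 10 11 7)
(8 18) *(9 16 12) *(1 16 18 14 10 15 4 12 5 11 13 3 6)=[0, 16, 2, 6, 12, 11, 1, 7, 14, 18, 15, 13, 9, 3, 10, 4, 5, 17, 8]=(1 16 5 11 13 3 6)(4 12 9 18 8 14 10 15)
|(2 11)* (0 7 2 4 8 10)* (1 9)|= 14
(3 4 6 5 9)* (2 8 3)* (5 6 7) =(2 8 3 4 7 5 9) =[0, 1, 8, 4, 7, 9, 6, 5, 3, 2]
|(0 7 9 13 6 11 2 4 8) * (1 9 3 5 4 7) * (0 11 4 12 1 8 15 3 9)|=|(0 8 11 2 7 9 13 6 4 15 3 5 12 1)|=14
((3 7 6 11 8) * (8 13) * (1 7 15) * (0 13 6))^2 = (0 8 15 7 13 3 1) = ((0 13 8 3 15 1 7)(6 11))^2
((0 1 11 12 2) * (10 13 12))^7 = ((0 1 11 10 13 12 2))^7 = (13)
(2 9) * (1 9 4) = (1 9 2 4) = [0, 9, 4, 3, 1, 5, 6, 7, 8, 2]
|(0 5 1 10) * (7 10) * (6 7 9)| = 7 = |(0 5 1 9 6 7 10)|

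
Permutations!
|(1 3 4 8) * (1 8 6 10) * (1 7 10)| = 4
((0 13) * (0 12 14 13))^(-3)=((12 14 13))^(-3)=(14)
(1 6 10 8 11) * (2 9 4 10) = [0, 6, 9, 3, 10, 5, 2, 7, 11, 4, 8, 1] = (1 6 2 9 4 10 8 11)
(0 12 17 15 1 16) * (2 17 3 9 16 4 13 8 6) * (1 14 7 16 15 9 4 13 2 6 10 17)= (0 12 3 4 2 1 13 8 10 17 9 15 14 7 16)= [12, 13, 1, 4, 2, 5, 6, 16, 10, 15, 17, 11, 3, 8, 7, 14, 0, 9]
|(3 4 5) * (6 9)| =6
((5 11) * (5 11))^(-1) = ((11))^(-1) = (11)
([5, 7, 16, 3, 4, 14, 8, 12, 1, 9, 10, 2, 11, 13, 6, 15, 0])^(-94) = [1, 16, 6, 3, 4, 7, 11, 0, 2, 9, 10, 14, 5, 13, 12, 15, 8]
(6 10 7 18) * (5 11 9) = [0, 1, 2, 3, 4, 11, 10, 18, 8, 5, 7, 9, 12, 13, 14, 15, 16, 17, 6] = (5 11 9)(6 10 7 18)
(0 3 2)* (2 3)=(3)(0 2)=[2, 1, 0, 3]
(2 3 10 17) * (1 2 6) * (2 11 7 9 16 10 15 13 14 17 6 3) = [0, 11, 2, 15, 4, 5, 1, 9, 8, 16, 6, 7, 12, 14, 17, 13, 10, 3] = (1 11 7 9 16 10 6)(3 15 13 14 17)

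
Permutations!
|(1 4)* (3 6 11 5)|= 4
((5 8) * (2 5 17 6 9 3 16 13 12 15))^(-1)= (2 15 12 13 16 3 9 6 17 8 5)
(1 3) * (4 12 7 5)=[0, 3, 2, 1, 12, 4, 6, 5, 8, 9, 10, 11, 7]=(1 3)(4 12 7 5)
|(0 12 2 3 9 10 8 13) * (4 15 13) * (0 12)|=9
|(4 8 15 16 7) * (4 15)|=6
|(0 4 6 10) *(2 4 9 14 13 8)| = 9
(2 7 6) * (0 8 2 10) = (0 8 2 7 6 10) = [8, 1, 7, 3, 4, 5, 10, 6, 2, 9, 0]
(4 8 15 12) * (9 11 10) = (4 8 15 12)(9 11 10) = [0, 1, 2, 3, 8, 5, 6, 7, 15, 11, 9, 10, 4, 13, 14, 12]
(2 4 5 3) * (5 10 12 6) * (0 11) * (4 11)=[4, 1, 11, 2, 10, 3, 5, 7, 8, 9, 12, 0, 6]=(0 4 10 12 6 5 3 2 11)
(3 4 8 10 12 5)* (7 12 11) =(3 4 8 10 11 7 12 5) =[0, 1, 2, 4, 8, 3, 6, 12, 10, 9, 11, 7, 5]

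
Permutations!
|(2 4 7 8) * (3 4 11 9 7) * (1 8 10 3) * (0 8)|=|(0 8 2 11 9 7 10 3 4 1)|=10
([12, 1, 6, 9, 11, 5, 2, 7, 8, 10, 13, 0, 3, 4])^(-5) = [9, 1, 6, 13, 12, 5, 2, 7, 8, 4, 11, 3, 10, 0]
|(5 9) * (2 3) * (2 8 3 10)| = |(2 10)(3 8)(5 9)| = 2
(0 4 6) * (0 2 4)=(2 4 6)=[0, 1, 4, 3, 6, 5, 2]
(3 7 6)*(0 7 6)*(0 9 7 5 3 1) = (0 5 3 6 1)(7 9) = [5, 0, 2, 6, 4, 3, 1, 9, 8, 7]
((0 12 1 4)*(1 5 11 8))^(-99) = (0 4 1 8 11 5 12)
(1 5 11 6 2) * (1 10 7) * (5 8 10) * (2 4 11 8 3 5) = (1 3 5 8 10 7)(4 11 6) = [0, 3, 2, 5, 11, 8, 4, 1, 10, 9, 7, 6]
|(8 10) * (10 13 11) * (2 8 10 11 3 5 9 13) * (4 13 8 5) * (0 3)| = 4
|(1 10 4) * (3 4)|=4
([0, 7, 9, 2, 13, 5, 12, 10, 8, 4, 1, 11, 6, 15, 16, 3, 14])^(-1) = (1 10 7)(2 3 15 13 4 9)(6 12)(14 16)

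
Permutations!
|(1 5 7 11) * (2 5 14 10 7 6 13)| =|(1 14 10 7 11)(2 5 6 13)| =20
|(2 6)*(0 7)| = 2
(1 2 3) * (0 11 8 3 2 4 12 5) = (0 11 8 3 1 4 12 5) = [11, 4, 2, 1, 12, 0, 6, 7, 3, 9, 10, 8, 5]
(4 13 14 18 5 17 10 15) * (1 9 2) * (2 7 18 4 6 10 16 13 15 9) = (1 2)(4 15 6 10 9 7 18 5 17 16 13 14) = [0, 2, 1, 3, 15, 17, 10, 18, 8, 7, 9, 11, 12, 14, 4, 6, 13, 16, 5]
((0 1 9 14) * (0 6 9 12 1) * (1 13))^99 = (14)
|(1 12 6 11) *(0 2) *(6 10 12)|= 6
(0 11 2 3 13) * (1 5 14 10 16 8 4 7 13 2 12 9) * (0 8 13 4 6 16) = (0 11 12 9 1 5 14 10)(2 3)(4 7)(6 16 13 8) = [11, 5, 3, 2, 7, 14, 16, 4, 6, 1, 0, 12, 9, 8, 10, 15, 13]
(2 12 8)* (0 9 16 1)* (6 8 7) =[9, 0, 12, 3, 4, 5, 8, 6, 2, 16, 10, 11, 7, 13, 14, 15, 1] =(0 9 16 1)(2 12 7 6 8)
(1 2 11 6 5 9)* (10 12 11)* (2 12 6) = (1 12 11 2 10 6 5 9) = [0, 12, 10, 3, 4, 9, 5, 7, 8, 1, 6, 2, 11]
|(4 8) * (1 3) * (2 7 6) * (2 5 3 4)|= |(1 4 8 2 7 6 5 3)|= 8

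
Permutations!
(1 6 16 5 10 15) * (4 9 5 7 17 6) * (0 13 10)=[13, 4, 2, 3, 9, 0, 16, 17, 8, 5, 15, 11, 12, 10, 14, 1, 7, 6]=(0 13 10 15 1 4 9 5)(6 16 7 17)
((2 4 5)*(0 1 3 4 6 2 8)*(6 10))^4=(0 5 3)(1 8 4)(2 10 6)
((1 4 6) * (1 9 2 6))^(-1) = ((1 4)(2 6 9))^(-1) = (1 4)(2 9 6)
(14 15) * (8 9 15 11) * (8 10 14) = (8 9 15)(10 14 11) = [0, 1, 2, 3, 4, 5, 6, 7, 9, 15, 14, 10, 12, 13, 11, 8]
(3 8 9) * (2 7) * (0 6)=(0 6)(2 7)(3 8 9)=[6, 1, 7, 8, 4, 5, 0, 2, 9, 3]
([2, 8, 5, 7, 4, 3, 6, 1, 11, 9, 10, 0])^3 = (0 3 8 2 7 11 5 1)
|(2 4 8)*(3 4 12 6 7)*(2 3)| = 12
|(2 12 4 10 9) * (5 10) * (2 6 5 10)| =7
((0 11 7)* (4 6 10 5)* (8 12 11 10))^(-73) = ((0 10 5 4 6 8 12 11 7))^(-73) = (0 7 11 12 8 6 4 5 10)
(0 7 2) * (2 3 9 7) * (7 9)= [2, 1, 0, 7, 4, 5, 6, 3, 8, 9]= (9)(0 2)(3 7)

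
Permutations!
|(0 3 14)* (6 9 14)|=|(0 3 6 9 14)|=5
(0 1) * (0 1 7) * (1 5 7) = (0 1 5 7) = [1, 5, 2, 3, 4, 7, 6, 0]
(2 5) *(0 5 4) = (0 5 2 4) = [5, 1, 4, 3, 0, 2]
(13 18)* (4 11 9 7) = (4 11 9 7)(13 18) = [0, 1, 2, 3, 11, 5, 6, 4, 8, 7, 10, 9, 12, 18, 14, 15, 16, 17, 13]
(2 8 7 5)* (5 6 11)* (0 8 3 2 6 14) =(0 8 7 14)(2 3)(5 6 11) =[8, 1, 3, 2, 4, 6, 11, 14, 7, 9, 10, 5, 12, 13, 0]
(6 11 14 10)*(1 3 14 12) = (1 3 14 10 6 11 12) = [0, 3, 2, 14, 4, 5, 11, 7, 8, 9, 6, 12, 1, 13, 10]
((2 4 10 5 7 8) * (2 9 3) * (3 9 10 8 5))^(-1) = ((2 4 8 10 3)(5 7))^(-1) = (2 3 10 8 4)(5 7)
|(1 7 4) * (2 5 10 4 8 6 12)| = 9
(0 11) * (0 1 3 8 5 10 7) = [11, 3, 2, 8, 4, 10, 6, 0, 5, 9, 7, 1] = (0 11 1 3 8 5 10 7)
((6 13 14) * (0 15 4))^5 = (0 4 15)(6 14 13) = ((0 15 4)(6 13 14))^5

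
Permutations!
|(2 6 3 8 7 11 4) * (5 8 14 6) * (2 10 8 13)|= |(2 5 13)(3 14 6)(4 10 8 7 11)|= 15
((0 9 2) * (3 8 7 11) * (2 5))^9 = (0 9 5 2)(3 8 7 11)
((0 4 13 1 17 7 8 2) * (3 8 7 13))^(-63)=(17)(0 3 2 4 8)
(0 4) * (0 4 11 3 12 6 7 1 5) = [11, 5, 2, 12, 4, 0, 7, 1, 8, 9, 10, 3, 6] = (0 11 3 12 6 7 1 5)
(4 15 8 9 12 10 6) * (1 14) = [0, 14, 2, 3, 15, 5, 4, 7, 9, 12, 6, 11, 10, 13, 1, 8] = (1 14)(4 15 8 9 12 10 6)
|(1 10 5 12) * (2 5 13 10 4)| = 10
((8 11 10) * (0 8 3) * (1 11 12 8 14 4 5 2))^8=(0 3 10 11 1 2 5 4 14)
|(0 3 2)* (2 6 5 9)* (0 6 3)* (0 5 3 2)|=|(0 5 9)(2 6 3)|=3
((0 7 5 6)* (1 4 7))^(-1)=(0 6 5 7 4 1)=((0 1 4 7 5 6))^(-1)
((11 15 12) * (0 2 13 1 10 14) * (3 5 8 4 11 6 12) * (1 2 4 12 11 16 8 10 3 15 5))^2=(0 16 12 11 10)(4 8 6 5 14)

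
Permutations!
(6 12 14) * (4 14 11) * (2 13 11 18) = (2 13 11 4 14 6 12 18) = [0, 1, 13, 3, 14, 5, 12, 7, 8, 9, 10, 4, 18, 11, 6, 15, 16, 17, 2]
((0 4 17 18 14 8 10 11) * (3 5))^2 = (0 17 14 10)(4 18 8 11)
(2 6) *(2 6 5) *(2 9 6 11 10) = (2 5 9 6 11 10) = [0, 1, 5, 3, 4, 9, 11, 7, 8, 6, 2, 10]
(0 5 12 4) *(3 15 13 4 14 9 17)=(0 5 12 14 9 17 3 15 13 4)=[5, 1, 2, 15, 0, 12, 6, 7, 8, 17, 10, 11, 14, 4, 9, 13, 16, 3]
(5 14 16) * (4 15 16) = [0, 1, 2, 3, 15, 14, 6, 7, 8, 9, 10, 11, 12, 13, 4, 16, 5] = (4 15 16 5 14)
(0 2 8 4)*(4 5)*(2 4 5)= (0 4)(2 8)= [4, 1, 8, 3, 0, 5, 6, 7, 2]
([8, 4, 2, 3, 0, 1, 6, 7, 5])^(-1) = (0 4 1 5 8)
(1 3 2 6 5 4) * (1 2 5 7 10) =(1 3 5 4 2 6 7 10) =[0, 3, 6, 5, 2, 4, 7, 10, 8, 9, 1]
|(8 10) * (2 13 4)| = 6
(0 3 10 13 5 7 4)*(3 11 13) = (0 11 13 5 7 4)(3 10) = [11, 1, 2, 10, 0, 7, 6, 4, 8, 9, 3, 13, 12, 5]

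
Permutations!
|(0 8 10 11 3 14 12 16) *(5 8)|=9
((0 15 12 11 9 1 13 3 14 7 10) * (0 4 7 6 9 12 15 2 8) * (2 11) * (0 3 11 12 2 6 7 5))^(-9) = (15)(0 11 10 9 3)(1 14 12 2 4)(5 13 7 6 8)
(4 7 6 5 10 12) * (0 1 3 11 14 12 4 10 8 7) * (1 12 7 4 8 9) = (0 12 10 8 4)(1 3 11 14 7 6 5 9) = [12, 3, 2, 11, 0, 9, 5, 6, 4, 1, 8, 14, 10, 13, 7]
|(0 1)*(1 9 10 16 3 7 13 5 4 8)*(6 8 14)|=13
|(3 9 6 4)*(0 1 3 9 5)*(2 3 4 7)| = |(0 1 4 9 6 7 2 3 5)| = 9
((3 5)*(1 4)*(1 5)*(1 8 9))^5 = (1 9 8 3 5 4)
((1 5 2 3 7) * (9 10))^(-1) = ((1 5 2 3 7)(9 10))^(-1) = (1 7 3 2 5)(9 10)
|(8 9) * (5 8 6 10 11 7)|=7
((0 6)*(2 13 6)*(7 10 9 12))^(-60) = (13)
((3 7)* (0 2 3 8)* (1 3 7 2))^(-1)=(0 8 7 2 3 1)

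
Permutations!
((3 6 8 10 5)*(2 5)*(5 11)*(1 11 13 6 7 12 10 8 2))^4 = (1 7 11 12 5 10 3)(2 13 6)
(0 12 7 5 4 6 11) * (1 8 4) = (0 12 7 5 1 8 4 6 11) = [12, 8, 2, 3, 6, 1, 11, 5, 4, 9, 10, 0, 7]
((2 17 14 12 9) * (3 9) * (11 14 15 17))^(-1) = (2 9 3 12 14 11)(15 17)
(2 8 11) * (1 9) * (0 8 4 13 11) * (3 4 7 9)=(0 8)(1 3 4 13 11 2 7 9)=[8, 3, 7, 4, 13, 5, 6, 9, 0, 1, 10, 2, 12, 11]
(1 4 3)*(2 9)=[0, 4, 9, 1, 3, 5, 6, 7, 8, 2]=(1 4 3)(2 9)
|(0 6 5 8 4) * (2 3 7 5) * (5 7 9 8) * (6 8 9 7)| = 12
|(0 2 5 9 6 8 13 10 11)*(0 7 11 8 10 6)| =4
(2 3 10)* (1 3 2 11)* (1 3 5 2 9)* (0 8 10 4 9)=[8, 5, 0, 4, 9, 2, 6, 7, 10, 1, 11, 3]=(0 8 10 11 3 4 9 1 5 2)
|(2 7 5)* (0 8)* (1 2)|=4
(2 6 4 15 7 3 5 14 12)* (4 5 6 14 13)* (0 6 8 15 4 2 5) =[6, 1, 14, 8, 4, 13, 0, 3, 15, 9, 10, 11, 5, 2, 12, 7] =(0 6)(2 14 12 5 13)(3 8 15 7)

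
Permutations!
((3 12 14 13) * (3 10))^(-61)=(3 10 13 14 12)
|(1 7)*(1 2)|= |(1 7 2)|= 3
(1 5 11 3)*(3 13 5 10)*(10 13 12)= [0, 13, 2, 1, 4, 11, 6, 7, 8, 9, 3, 12, 10, 5]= (1 13 5 11 12 10 3)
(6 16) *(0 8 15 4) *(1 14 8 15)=(0 15 4)(1 14 8)(6 16)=[15, 14, 2, 3, 0, 5, 16, 7, 1, 9, 10, 11, 12, 13, 8, 4, 6]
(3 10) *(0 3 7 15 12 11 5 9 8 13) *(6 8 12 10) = (0 3 6 8 13)(5 9 12 11)(7 15 10) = [3, 1, 2, 6, 4, 9, 8, 15, 13, 12, 7, 5, 11, 0, 14, 10]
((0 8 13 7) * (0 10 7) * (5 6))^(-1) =(0 13 8)(5 6)(7 10)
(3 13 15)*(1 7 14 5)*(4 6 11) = (1 7 14 5)(3 13 15)(4 6 11) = [0, 7, 2, 13, 6, 1, 11, 14, 8, 9, 10, 4, 12, 15, 5, 3]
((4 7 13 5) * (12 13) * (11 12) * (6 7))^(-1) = (4 5 13 12 11 7 6)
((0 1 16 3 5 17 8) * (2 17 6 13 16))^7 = ((0 1 2 17 8)(3 5 6 13 16))^7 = (0 2 8 1 17)(3 6 16 5 13)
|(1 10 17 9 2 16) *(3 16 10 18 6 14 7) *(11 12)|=|(1 18 6 14 7 3 16)(2 10 17 9)(11 12)|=28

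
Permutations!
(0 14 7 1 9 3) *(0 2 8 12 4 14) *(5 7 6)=(1 9 3 2 8 12 4 14 6 5 7)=[0, 9, 8, 2, 14, 7, 5, 1, 12, 3, 10, 11, 4, 13, 6]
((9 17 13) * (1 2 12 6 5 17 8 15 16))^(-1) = (1 16 15 8 9 13 17 5 6 12 2) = ((1 2 12 6 5 17 13 9 8 15 16))^(-1)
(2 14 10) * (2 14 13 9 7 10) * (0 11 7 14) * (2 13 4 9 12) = (0 11 7 10)(2 4 9 14 13 12) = [11, 1, 4, 3, 9, 5, 6, 10, 8, 14, 0, 7, 2, 12, 13]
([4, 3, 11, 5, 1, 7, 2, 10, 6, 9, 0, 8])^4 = [5, 10, 2, 0, 7, 4, 6, 1, 8, 9, 3, 11]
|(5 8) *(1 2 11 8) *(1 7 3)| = |(1 2 11 8 5 7 3)| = 7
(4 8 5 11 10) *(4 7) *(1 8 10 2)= (1 8 5 11 2)(4 10 7)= [0, 8, 1, 3, 10, 11, 6, 4, 5, 9, 7, 2]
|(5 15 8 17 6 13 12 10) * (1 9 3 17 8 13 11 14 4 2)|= |(1 9 3 17 6 11 14 4 2)(5 15 13 12 10)|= 45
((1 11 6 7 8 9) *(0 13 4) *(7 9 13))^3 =(0 13 7 4 8)(1 9 6 11) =((0 7 8 13 4)(1 11 6 9))^3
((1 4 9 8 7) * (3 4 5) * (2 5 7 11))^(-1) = (1 7)(2 11 8 9 4 3 5)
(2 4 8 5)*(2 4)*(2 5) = [0, 1, 5, 3, 8, 4, 6, 7, 2] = (2 5 4 8)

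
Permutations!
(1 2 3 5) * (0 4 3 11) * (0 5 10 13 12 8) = (0 4 3 10 13 12 8)(1 2 11 5) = [4, 2, 11, 10, 3, 1, 6, 7, 0, 9, 13, 5, 8, 12]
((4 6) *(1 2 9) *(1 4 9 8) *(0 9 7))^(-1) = ((0 9 4 6 7)(1 2 8))^(-1) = (0 7 6 4 9)(1 8 2)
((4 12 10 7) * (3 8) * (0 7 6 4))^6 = (4 10)(6 12)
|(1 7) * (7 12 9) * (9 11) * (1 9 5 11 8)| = |(1 12 8)(5 11)(7 9)| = 6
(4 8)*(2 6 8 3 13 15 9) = [0, 1, 6, 13, 3, 5, 8, 7, 4, 2, 10, 11, 12, 15, 14, 9] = (2 6 8 4 3 13 15 9)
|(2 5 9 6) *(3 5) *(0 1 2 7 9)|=15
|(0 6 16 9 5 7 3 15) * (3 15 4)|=14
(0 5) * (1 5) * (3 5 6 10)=[1, 6, 2, 5, 4, 0, 10, 7, 8, 9, 3]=(0 1 6 10 3 5)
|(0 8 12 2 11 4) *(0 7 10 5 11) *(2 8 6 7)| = |(0 6 7 10 5 11 4 2)(8 12)| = 8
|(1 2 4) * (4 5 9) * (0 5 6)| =7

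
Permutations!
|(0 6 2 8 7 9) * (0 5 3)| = 8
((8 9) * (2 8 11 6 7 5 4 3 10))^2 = (2 9 6 5 3)(4 10 8 11 7)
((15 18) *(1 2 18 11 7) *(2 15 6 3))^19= ((1 15 11 7)(2 18 6 3))^19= (1 7 11 15)(2 3 6 18)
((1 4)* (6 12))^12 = (12)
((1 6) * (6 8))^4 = ((1 8 6))^4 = (1 8 6)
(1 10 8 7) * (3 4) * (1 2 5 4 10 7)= (1 7 2 5 4 3 10 8)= [0, 7, 5, 10, 3, 4, 6, 2, 1, 9, 8]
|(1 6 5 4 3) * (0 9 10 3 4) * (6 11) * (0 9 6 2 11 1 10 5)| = |(0 6)(2 11)(3 10)(5 9)| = 2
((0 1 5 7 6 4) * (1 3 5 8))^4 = (8)(0 6 5)(3 4 7)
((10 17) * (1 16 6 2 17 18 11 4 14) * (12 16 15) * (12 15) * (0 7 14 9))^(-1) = ((0 7 14 1 12 16 6 2 17 10 18 11 4 9))^(-1) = (0 9 4 11 18 10 17 2 6 16 12 1 14 7)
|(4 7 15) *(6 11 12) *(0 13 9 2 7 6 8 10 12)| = |(0 13 9 2 7 15 4 6 11)(8 10 12)| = 9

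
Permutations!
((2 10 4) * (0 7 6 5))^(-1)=((0 7 6 5)(2 10 4))^(-1)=(0 5 6 7)(2 4 10)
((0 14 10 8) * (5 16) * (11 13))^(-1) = (0 8 10 14)(5 16)(11 13)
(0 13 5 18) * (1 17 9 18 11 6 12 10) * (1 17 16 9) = (0 13 5 11 6 12 10 17 1 16 9 18) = [13, 16, 2, 3, 4, 11, 12, 7, 8, 18, 17, 6, 10, 5, 14, 15, 9, 1, 0]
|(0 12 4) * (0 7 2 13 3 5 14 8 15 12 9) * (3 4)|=12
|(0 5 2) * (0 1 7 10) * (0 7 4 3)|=6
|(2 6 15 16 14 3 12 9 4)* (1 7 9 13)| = |(1 7 9 4 2 6 15 16 14 3 12 13)| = 12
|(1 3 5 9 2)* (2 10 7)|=7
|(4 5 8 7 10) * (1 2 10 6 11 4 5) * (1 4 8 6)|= 8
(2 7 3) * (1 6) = (1 6)(2 7 3) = [0, 6, 7, 2, 4, 5, 1, 3]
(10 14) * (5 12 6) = [0, 1, 2, 3, 4, 12, 5, 7, 8, 9, 14, 11, 6, 13, 10] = (5 12 6)(10 14)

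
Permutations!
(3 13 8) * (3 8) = (3 13) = [0, 1, 2, 13, 4, 5, 6, 7, 8, 9, 10, 11, 12, 3]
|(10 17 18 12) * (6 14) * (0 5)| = 4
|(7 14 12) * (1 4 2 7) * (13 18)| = 6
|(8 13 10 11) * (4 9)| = |(4 9)(8 13 10 11)| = 4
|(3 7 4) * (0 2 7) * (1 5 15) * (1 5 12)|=|(0 2 7 4 3)(1 12)(5 15)|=10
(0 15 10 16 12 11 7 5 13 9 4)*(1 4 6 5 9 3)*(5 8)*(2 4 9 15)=(0 2 4)(1 9 6 8 5 13 3)(7 15 10 16 12 11)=[2, 9, 4, 1, 0, 13, 8, 15, 5, 6, 16, 7, 11, 3, 14, 10, 12]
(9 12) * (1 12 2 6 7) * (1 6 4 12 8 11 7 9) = (1 8 11 7 6 9 2 4 12) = [0, 8, 4, 3, 12, 5, 9, 6, 11, 2, 10, 7, 1]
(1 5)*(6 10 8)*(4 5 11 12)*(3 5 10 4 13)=(1 11 12 13 3 5)(4 10 8 6)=[0, 11, 2, 5, 10, 1, 4, 7, 6, 9, 8, 12, 13, 3]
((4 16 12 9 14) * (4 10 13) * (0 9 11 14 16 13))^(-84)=(16)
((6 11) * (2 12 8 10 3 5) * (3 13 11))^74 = (2 8 13 6 5 12 10 11 3)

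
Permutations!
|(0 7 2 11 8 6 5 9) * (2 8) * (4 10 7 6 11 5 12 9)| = |(0 6 12 9)(2 5 4 10 7 8 11)| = 28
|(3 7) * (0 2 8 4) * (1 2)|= 10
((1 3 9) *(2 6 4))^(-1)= ((1 3 9)(2 6 4))^(-1)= (1 9 3)(2 4 6)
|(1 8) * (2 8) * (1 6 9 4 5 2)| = |(2 8 6 9 4 5)| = 6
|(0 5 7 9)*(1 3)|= 4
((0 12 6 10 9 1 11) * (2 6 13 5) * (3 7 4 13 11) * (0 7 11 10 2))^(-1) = ((0 12 10 9 1 3 11 7 4 13 5)(2 6))^(-1) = (0 5 13 4 7 11 3 1 9 10 12)(2 6)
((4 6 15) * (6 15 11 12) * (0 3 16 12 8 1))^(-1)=(0 1 8 11 6 12 16 3)(4 15)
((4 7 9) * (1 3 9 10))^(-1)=(1 10 7 4 9 3)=((1 3 9 4 7 10))^(-1)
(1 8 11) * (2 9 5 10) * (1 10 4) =(1 8 11 10 2 9 5 4) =[0, 8, 9, 3, 1, 4, 6, 7, 11, 5, 2, 10]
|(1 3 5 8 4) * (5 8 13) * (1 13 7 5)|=10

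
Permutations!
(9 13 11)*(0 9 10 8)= (0 9 13 11 10 8)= [9, 1, 2, 3, 4, 5, 6, 7, 0, 13, 8, 10, 12, 11]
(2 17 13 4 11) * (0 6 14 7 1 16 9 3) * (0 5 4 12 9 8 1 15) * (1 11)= (0 6 14 7 15)(1 16 8 11 2 17 13 12 9 3 5 4)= [6, 16, 17, 5, 1, 4, 14, 15, 11, 3, 10, 2, 9, 12, 7, 0, 8, 13]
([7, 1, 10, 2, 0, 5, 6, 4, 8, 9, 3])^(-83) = [7, 1, 10, 2, 0, 5, 6, 4, 8, 9, 3]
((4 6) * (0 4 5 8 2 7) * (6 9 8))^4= (0 2 9)(4 7 8)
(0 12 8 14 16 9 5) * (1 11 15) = (0 12 8 14 16 9 5)(1 11 15) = [12, 11, 2, 3, 4, 0, 6, 7, 14, 5, 10, 15, 8, 13, 16, 1, 9]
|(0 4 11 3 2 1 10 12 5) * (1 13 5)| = 21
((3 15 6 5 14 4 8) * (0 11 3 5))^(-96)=(0 6 15 3 11)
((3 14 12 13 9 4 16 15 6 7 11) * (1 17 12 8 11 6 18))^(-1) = (1 18 15 16 4 9 13 12 17)(3 11 8 14)(6 7)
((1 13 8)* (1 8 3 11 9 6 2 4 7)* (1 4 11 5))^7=(1 5 3 13)(2 6 9 11)(4 7)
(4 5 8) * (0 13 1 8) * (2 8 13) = [2, 13, 8, 3, 5, 0, 6, 7, 4, 9, 10, 11, 12, 1] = (0 2 8 4 5)(1 13)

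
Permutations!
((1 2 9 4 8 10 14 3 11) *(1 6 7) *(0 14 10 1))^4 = ((0 14 3 11 6 7)(1 2 9 4 8))^4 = (0 6 3)(1 8 4 9 2)(7 11 14)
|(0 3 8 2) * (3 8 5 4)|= 3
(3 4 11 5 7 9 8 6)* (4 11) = (3 11 5 7 9 8 6) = [0, 1, 2, 11, 4, 7, 3, 9, 6, 8, 10, 5]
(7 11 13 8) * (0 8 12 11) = (0 8 7)(11 13 12) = [8, 1, 2, 3, 4, 5, 6, 0, 7, 9, 10, 13, 11, 12]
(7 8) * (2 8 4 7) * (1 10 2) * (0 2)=(0 2 8 1 10)(4 7)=[2, 10, 8, 3, 7, 5, 6, 4, 1, 9, 0]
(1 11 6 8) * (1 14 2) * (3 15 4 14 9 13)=(1 11 6 8 9 13 3 15 4 14 2)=[0, 11, 1, 15, 14, 5, 8, 7, 9, 13, 10, 6, 12, 3, 2, 4]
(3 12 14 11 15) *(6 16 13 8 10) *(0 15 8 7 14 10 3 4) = (0 15 4)(3 12 10 6 16 13 7 14 11 8) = [15, 1, 2, 12, 0, 5, 16, 14, 3, 9, 6, 8, 10, 7, 11, 4, 13]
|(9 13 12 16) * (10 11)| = 4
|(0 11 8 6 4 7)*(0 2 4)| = 12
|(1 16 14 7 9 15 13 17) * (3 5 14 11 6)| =|(1 16 11 6 3 5 14 7 9 15 13 17)| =12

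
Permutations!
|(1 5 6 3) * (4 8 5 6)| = |(1 6 3)(4 8 5)| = 3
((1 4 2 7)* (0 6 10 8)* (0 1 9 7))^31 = (0 8 2 10 4 6 1)(7 9)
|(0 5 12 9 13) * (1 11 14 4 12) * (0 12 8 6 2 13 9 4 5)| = |(1 11 14 5)(2 13 12 4 8 6)| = 12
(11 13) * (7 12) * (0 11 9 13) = (0 11)(7 12)(9 13) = [11, 1, 2, 3, 4, 5, 6, 12, 8, 13, 10, 0, 7, 9]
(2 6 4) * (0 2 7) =(0 2 6 4 7) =[2, 1, 6, 3, 7, 5, 4, 0]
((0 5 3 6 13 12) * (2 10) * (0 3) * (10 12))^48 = ((0 5)(2 12 3 6 13 10))^48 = (13)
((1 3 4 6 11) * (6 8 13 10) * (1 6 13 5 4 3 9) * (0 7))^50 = ((0 7)(1 9)(4 8 5)(6 11)(10 13))^50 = (13)(4 5 8)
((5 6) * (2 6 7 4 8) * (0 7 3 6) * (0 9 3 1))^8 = (0 5 3 2 4)(1 6 9 8 7)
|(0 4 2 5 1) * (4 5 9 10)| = 12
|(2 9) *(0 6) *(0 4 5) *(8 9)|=12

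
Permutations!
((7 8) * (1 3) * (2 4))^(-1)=(1 3)(2 4)(7 8)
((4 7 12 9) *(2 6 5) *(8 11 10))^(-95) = ((2 6 5)(4 7 12 9)(8 11 10))^(-95) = (2 6 5)(4 7 12 9)(8 11 10)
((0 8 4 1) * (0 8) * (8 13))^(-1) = (1 4 8 13)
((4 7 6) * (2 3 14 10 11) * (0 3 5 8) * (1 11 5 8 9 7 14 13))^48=(0 8 2 11 1 13 3)(4 6 7 9 5 10 14)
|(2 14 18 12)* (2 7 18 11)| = 3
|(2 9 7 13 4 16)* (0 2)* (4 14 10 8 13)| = |(0 2 9 7 4 16)(8 13 14 10)| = 12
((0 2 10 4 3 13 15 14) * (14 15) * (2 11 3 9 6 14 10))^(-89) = (15)(0 11 3 13 10 4 9 6 14)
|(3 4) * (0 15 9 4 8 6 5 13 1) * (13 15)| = 21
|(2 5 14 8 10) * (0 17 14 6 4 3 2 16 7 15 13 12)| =|(0 17 14 8 10 16 7 15 13 12)(2 5 6 4 3)| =10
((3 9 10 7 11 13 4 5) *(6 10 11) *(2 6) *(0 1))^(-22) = ((0 1)(2 6 10 7)(3 9 11 13 4 5))^(-22) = (2 10)(3 11 4)(5 9 13)(6 7)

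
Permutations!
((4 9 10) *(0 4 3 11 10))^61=((0 4 9)(3 11 10))^61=(0 4 9)(3 11 10)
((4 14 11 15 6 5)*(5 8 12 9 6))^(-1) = (4 5 15 11 14)(6 9 12 8)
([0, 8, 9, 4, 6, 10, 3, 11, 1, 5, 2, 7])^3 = [0, 8, 10, 3, 4, 9, 6, 11, 1, 2, 5, 7]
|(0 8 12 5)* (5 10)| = 5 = |(0 8 12 10 5)|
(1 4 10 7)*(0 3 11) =(0 3 11)(1 4 10 7) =[3, 4, 2, 11, 10, 5, 6, 1, 8, 9, 7, 0]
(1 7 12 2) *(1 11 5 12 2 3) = (1 7 2 11 5 12 3) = [0, 7, 11, 1, 4, 12, 6, 2, 8, 9, 10, 5, 3]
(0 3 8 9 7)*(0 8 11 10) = (0 3 11 10)(7 8 9) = [3, 1, 2, 11, 4, 5, 6, 8, 9, 7, 0, 10]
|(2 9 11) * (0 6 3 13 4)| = 15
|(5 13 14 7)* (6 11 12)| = 12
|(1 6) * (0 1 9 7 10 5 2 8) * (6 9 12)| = 8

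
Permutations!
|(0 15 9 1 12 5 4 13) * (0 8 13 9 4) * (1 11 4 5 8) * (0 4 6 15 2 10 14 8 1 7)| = |(0 2 10 14 8 13 7)(1 12)(4 9 11 6 15 5)| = 42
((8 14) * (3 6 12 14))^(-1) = ((3 6 12 14 8))^(-1) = (3 8 14 12 6)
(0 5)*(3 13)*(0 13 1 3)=(0 5 13)(1 3)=[5, 3, 2, 1, 4, 13, 6, 7, 8, 9, 10, 11, 12, 0]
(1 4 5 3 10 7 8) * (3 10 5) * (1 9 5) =[0, 4, 2, 1, 3, 10, 6, 8, 9, 5, 7] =(1 4 3)(5 10 7 8 9)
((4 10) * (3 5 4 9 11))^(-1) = ((3 5 4 10 9 11))^(-1) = (3 11 9 10 4 5)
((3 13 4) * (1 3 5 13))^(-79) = ((1 3)(4 5 13))^(-79) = (1 3)(4 13 5)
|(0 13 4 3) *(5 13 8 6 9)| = 8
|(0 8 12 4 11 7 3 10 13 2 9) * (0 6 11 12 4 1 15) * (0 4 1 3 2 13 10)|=|(0 8 1 15 4 12 3)(2 9 6 11 7)|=35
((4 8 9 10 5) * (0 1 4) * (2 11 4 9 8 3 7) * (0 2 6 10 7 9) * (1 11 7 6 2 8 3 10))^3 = (0 10 3 1 4 8 6 11 5 9)(2 7)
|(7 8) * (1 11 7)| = 4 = |(1 11 7 8)|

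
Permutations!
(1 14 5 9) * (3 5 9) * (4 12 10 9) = (1 14 4 12 10 9)(3 5) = [0, 14, 2, 5, 12, 3, 6, 7, 8, 1, 9, 11, 10, 13, 4]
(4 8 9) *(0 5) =(0 5)(4 8 9) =[5, 1, 2, 3, 8, 0, 6, 7, 9, 4]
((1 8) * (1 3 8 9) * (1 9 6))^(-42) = ((9)(1 6)(3 8))^(-42) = (9)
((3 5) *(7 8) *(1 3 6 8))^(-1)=(1 7 8 6 5 3)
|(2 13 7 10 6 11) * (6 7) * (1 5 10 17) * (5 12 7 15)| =12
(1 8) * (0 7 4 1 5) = (0 7 4 1 8 5) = [7, 8, 2, 3, 1, 0, 6, 4, 5]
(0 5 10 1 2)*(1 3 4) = (0 5 10 3 4 1 2) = [5, 2, 0, 4, 1, 10, 6, 7, 8, 9, 3]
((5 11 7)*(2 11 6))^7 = (2 7 6 11 5)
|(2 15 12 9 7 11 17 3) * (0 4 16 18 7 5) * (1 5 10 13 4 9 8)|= 17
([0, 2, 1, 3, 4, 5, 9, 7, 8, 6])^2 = (9)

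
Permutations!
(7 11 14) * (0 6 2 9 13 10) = (0 6 2 9 13 10)(7 11 14) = [6, 1, 9, 3, 4, 5, 2, 11, 8, 13, 0, 14, 12, 10, 7]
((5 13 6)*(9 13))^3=(5 6 13 9)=((5 9 13 6))^3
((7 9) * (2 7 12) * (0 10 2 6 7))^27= (6 12 9 7)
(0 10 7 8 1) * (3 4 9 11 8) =(0 10 7 3 4 9 11 8 1) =[10, 0, 2, 4, 9, 5, 6, 3, 1, 11, 7, 8]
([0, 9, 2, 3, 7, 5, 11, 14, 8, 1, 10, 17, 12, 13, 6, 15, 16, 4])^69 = (1 9)(4 6)(7 11)(14 17)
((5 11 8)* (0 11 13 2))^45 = (0 5)(2 8)(11 13)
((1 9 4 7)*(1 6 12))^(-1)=((1 9 4 7 6 12))^(-1)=(1 12 6 7 4 9)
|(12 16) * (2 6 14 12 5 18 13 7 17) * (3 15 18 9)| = 13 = |(2 6 14 12 16 5 9 3 15 18 13 7 17)|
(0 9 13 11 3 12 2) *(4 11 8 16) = (0 9 13 8 16 4 11 3 12 2) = [9, 1, 0, 12, 11, 5, 6, 7, 16, 13, 10, 3, 2, 8, 14, 15, 4]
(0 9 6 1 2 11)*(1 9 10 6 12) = (0 10 6 9 12 1 2 11) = [10, 2, 11, 3, 4, 5, 9, 7, 8, 12, 6, 0, 1]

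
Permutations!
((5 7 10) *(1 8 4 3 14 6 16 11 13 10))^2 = (1 4 14 16 13 5)(3 6 11 10 7 8)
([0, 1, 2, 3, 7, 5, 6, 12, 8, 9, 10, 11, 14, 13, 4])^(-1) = [0, 1, 2, 3, 14, 5, 6, 4, 8, 9, 10, 11, 7, 13, 12]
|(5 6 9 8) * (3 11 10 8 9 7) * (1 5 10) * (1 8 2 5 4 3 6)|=8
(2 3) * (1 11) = (1 11)(2 3) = [0, 11, 3, 2, 4, 5, 6, 7, 8, 9, 10, 1]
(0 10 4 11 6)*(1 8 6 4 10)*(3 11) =(0 1 8 6)(3 11 4) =[1, 8, 2, 11, 3, 5, 0, 7, 6, 9, 10, 4]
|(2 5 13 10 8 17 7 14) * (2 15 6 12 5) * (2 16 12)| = |(2 16 12 5 13 10 8 17 7 14 15 6)| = 12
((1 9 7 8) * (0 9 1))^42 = (0 7)(8 9)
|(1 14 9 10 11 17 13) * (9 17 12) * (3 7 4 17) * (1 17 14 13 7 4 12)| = 24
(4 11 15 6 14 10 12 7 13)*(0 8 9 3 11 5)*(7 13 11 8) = (0 7 11 15 6 14 10 12 13 4 5)(3 8 9) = [7, 1, 2, 8, 5, 0, 14, 11, 9, 3, 12, 15, 13, 4, 10, 6]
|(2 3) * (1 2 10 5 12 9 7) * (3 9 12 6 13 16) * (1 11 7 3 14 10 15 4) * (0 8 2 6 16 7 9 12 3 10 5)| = 42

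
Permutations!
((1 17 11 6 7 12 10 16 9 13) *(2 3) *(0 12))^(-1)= ((0 12 10 16 9 13 1 17 11 6 7)(2 3))^(-1)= (0 7 6 11 17 1 13 9 16 10 12)(2 3)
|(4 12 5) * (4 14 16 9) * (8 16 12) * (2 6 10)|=|(2 6 10)(4 8 16 9)(5 14 12)|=12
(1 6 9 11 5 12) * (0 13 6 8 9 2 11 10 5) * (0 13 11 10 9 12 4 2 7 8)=[11, 0, 10, 3, 2, 4, 7, 8, 12, 9, 5, 13, 1, 6]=(0 11 13 6 7 8 12 1)(2 10 5 4)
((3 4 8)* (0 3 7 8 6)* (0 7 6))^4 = (0 3 4)(6 7 8)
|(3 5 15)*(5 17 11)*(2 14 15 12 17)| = |(2 14 15 3)(5 12 17 11)| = 4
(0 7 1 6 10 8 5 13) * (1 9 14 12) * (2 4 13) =(0 7 9 14 12 1 6 10 8 5 2 4 13) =[7, 6, 4, 3, 13, 2, 10, 9, 5, 14, 8, 11, 1, 0, 12]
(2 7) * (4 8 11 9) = (2 7)(4 8 11 9) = [0, 1, 7, 3, 8, 5, 6, 2, 11, 4, 10, 9]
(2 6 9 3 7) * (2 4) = (2 6 9 3 7 4) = [0, 1, 6, 7, 2, 5, 9, 4, 8, 3]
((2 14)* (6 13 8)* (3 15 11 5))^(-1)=((2 14)(3 15 11 5)(6 13 8))^(-1)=(2 14)(3 5 11 15)(6 8 13)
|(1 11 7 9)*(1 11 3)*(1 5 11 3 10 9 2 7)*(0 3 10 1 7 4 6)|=8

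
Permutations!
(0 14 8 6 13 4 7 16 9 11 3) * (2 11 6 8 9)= (0 14 9 6 13 4 7 16 2 11 3)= [14, 1, 11, 0, 7, 5, 13, 16, 8, 6, 10, 3, 12, 4, 9, 15, 2]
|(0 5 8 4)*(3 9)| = 4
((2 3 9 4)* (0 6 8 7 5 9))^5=(0 9 6 4 8 2 7 3 5)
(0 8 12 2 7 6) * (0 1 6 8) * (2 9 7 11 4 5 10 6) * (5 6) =(1 2 11 4 6)(5 10)(7 8 12 9) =[0, 2, 11, 3, 6, 10, 1, 8, 12, 7, 5, 4, 9]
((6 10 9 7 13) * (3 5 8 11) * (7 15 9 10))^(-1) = (3 11 8 5)(6 13 7)(9 15)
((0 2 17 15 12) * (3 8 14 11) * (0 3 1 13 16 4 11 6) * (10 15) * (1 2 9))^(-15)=(0 9 1 13 16 4 11 2 17 10 15 12 3 8 14 6)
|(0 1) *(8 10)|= 2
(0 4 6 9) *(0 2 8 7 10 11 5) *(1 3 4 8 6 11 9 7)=(0 8 1 3 4 11 5)(2 6 7 10 9)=[8, 3, 6, 4, 11, 0, 7, 10, 1, 2, 9, 5]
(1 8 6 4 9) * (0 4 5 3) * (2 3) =(0 4 9 1 8 6 5 2 3) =[4, 8, 3, 0, 9, 2, 5, 7, 6, 1]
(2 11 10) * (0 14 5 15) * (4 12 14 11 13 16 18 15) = (0 11 10 2 13 16 18 15)(4 12 14 5) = [11, 1, 13, 3, 12, 4, 6, 7, 8, 9, 2, 10, 14, 16, 5, 0, 18, 17, 15]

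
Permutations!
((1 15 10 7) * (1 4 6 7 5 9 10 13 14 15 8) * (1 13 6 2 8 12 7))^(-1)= ((1 12 7 4 2 8 13 14 15 6)(5 9 10))^(-1)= (1 6 15 14 13 8 2 4 7 12)(5 10 9)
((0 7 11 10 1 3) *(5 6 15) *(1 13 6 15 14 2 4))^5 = ((0 7 11 10 13 6 14 2 4 1 3)(5 15))^5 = (0 6 3 13 1 10 4 11 2 7 14)(5 15)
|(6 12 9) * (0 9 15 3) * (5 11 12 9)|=6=|(0 5 11 12 15 3)(6 9)|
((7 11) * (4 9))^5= (4 9)(7 11)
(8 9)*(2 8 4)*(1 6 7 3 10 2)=[0, 6, 8, 10, 1, 5, 7, 3, 9, 4, 2]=(1 6 7 3 10 2 8 9 4)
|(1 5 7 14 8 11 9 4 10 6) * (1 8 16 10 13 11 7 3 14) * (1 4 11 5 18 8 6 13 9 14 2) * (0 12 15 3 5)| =|(0 12 15 3 2 1 18 8 7 4 9 11 14 16 10 13)| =16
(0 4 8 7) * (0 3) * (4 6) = [6, 1, 2, 0, 8, 5, 4, 3, 7] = (0 6 4 8 7 3)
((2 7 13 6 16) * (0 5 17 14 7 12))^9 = ((0 5 17 14 7 13 6 16 2 12))^9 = (0 12 2 16 6 13 7 14 17 5)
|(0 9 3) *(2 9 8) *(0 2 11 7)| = 12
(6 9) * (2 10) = (2 10)(6 9) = [0, 1, 10, 3, 4, 5, 9, 7, 8, 6, 2]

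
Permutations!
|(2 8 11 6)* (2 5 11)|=6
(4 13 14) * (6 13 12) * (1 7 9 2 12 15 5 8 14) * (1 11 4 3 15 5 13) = [0, 7, 12, 15, 5, 8, 1, 9, 14, 2, 10, 4, 6, 11, 3, 13] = (1 7 9 2 12 6)(3 15 13 11 4 5 8 14)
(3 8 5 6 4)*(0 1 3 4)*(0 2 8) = (0 1 3)(2 8 5 6) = [1, 3, 8, 0, 4, 6, 2, 7, 5]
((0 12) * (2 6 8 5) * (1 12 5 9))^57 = (0 5 2 6 8 9 1 12)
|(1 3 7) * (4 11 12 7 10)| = 7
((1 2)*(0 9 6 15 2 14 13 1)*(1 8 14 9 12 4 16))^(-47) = ((0 12 4 16 1 9 6 15 2)(8 14 13))^(-47) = (0 15 9 16 12 2 6 1 4)(8 14 13)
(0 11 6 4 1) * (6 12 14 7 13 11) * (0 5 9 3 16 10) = [6, 5, 2, 16, 1, 9, 4, 13, 8, 3, 0, 12, 14, 11, 7, 15, 10] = (0 6 4 1 5 9 3 16 10)(7 13 11 12 14)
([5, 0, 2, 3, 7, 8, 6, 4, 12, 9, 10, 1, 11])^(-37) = (0 1 11 12 8 5)(4 7)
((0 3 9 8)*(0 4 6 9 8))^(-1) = (0 9 6 4 8 3)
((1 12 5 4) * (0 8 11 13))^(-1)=(0 13 11 8)(1 4 5 12)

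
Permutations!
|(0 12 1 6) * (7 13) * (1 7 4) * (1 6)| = |(0 12 7 13 4 6)| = 6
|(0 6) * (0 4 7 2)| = |(0 6 4 7 2)| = 5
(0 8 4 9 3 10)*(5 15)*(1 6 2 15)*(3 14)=[8, 6, 15, 10, 9, 1, 2, 7, 4, 14, 0, 11, 12, 13, 3, 5]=(0 8 4 9 14 3 10)(1 6 2 15 5)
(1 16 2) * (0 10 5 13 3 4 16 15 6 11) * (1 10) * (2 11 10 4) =[1, 15, 4, 2, 16, 13, 10, 7, 8, 9, 5, 0, 12, 3, 14, 6, 11] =(0 1 15 6 10 5 13 3 2 4 16 11)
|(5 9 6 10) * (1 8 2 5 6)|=10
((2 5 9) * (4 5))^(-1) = ((2 4 5 9))^(-1) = (2 9 5 4)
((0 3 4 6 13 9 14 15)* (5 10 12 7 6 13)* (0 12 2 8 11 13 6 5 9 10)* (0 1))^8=((0 3 4 6 9 14 15 12 7 5 1)(2 8 11 13 10))^8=(0 7 14 4 1 12 9 3 5 15 6)(2 13 8 10 11)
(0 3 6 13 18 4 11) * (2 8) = (0 3 6 13 18 4 11)(2 8) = [3, 1, 8, 6, 11, 5, 13, 7, 2, 9, 10, 0, 12, 18, 14, 15, 16, 17, 4]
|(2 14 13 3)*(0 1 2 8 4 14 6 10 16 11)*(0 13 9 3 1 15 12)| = 105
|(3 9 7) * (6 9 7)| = 2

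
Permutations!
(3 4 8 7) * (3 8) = (3 4)(7 8) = [0, 1, 2, 4, 3, 5, 6, 8, 7]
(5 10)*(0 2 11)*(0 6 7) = (0 2 11 6 7)(5 10) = [2, 1, 11, 3, 4, 10, 7, 0, 8, 9, 5, 6]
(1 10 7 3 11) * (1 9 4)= [0, 10, 2, 11, 1, 5, 6, 3, 8, 4, 7, 9]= (1 10 7 3 11 9 4)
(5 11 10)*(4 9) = [0, 1, 2, 3, 9, 11, 6, 7, 8, 4, 5, 10] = (4 9)(5 11 10)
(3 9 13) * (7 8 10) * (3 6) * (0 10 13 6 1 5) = (0 10 7 8 13 1 5)(3 9 6) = [10, 5, 2, 9, 4, 0, 3, 8, 13, 6, 7, 11, 12, 1]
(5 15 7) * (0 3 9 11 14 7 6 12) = (0 3 9 11 14 7 5 15 6 12) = [3, 1, 2, 9, 4, 15, 12, 5, 8, 11, 10, 14, 0, 13, 7, 6]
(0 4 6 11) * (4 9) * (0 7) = [9, 1, 2, 3, 6, 5, 11, 0, 8, 4, 10, 7] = (0 9 4 6 11 7)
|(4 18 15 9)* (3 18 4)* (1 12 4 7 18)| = |(1 12 4 7 18 15 9 3)| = 8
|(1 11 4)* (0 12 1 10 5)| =|(0 12 1 11 4 10 5)| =7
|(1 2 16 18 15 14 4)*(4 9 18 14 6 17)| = 10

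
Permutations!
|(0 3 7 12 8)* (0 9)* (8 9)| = 5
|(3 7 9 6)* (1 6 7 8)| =|(1 6 3 8)(7 9)| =4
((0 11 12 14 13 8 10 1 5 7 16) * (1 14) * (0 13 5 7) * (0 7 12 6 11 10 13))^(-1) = ((0 10 14 5 7 16)(1 12)(6 11)(8 13))^(-1) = (0 16 7 5 14 10)(1 12)(6 11)(8 13)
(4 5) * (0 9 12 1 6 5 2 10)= (0 9 12 1 6 5 4 2 10)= [9, 6, 10, 3, 2, 4, 5, 7, 8, 12, 0, 11, 1]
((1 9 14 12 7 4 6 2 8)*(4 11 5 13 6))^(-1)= (1 8 2 6 13 5 11 7 12 14 9)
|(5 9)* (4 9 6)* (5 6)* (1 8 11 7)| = 12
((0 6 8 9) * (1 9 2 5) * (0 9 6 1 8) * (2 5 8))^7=(9)(0 1 6)(2 8 5)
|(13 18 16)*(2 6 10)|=|(2 6 10)(13 18 16)|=3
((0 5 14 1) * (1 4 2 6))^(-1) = (0 1 6 2 4 14 5)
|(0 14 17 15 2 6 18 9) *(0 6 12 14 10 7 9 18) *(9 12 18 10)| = |(0 9 6)(2 18 10 7 12 14 17 15)| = 24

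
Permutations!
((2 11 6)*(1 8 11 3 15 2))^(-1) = (1 6 11 8)(2 15 3)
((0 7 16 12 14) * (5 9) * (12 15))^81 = (0 15)(5 9)(7 12)(14 16)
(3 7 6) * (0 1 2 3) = [1, 2, 3, 7, 4, 5, 0, 6] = (0 1 2 3 7 6)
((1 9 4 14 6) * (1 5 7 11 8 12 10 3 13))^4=((1 9 4 14 6 5 7 11 8 12 10 3 13))^4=(1 6 8 13 14 11 3 4 7 10 9 5 12)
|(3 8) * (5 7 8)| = |(3 5 7 8)| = 4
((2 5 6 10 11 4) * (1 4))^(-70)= (11)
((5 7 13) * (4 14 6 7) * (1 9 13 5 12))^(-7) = ((1 9 13 12)(4 14 6 7 5))^(-7) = (1 9 13 12)(4 7 14 5 6)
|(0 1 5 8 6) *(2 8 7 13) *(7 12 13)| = |(0 1 5 12 13 2 8 6)| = 8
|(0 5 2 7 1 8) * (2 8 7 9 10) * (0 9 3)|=14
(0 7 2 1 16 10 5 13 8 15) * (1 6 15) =(0 7 2 6 15)(1 16 10 5 13 8) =[7, 16, 6, 3, 4, 13, 15, 2, 1, 9, 5, 11, 12, 8, 14, 0, 10]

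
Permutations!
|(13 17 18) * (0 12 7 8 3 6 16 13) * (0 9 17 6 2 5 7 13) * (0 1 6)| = |(0 12 13)(1 6 16)(2 5 7 8 3)(9 17 18)| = 15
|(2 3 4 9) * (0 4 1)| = 6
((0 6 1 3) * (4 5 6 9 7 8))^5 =((0 9 7 8 4 5 6 1 3))^5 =(0 5 9 6 7 1 8 3 4)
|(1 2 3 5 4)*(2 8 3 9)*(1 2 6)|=|(1 8 3 5 4 2 9 6)|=8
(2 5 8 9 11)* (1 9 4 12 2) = (1 9 11)(2 5 8 4 12) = [0, 9, 5, 3, 12, 8, 6, 7, 4, 11, 10, 1, 2]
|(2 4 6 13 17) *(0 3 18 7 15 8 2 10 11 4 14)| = |(0 3 18 7 15 8 2 14)(4 6 13 17 10 11)| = 24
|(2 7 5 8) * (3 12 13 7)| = 7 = |(2 3 12 13 7 5 8)|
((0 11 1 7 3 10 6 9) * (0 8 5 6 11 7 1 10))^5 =((0 7 3)(5 6 9 8)(10 11))^5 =(0 3 7)(5 6 9 8)(10 11)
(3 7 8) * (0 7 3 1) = (0 7 8 1) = [7, 0, 2, 3, 4, 5, 6, 8, 1]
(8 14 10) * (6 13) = (6 13)(8 14 10) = [0, 1, 2, 3, 4, 5, 13, 7, 14, 9, 8, 11, 12, 6, 10]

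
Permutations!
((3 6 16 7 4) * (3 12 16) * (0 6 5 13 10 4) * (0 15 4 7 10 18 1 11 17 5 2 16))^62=((0 6 3 2 16 10 7 15 4 12)(1 11 17 5 13 18))^62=(0 3 16 7 4)(1 17 13)(2 10 15 12 6)(5 18 11)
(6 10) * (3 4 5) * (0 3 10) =[3, 1, 2, 4, 5, 10, 0, 7, 8, 9, 6] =(0 3 4 5 10 6)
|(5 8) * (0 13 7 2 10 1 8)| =8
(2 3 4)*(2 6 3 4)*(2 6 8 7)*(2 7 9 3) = (2 4 8 9 3 6) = [0, 1, 4, 6, 8, 5, 2, 7, 9, 3]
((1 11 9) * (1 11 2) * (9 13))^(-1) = (1 2)(9 13 11)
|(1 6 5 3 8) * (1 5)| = 6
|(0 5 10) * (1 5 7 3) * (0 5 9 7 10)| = 12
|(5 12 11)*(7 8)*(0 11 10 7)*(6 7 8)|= |(0 11 5 12 10 8)(6 7)|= 6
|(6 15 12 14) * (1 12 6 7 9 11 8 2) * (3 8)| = |(1 12 14 7 9 11 3 8 2)(6 15)| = 18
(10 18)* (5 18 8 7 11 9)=(5 18 10 8 7 11 9)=[0, 1, 2, 3, 4, 18, 6, 11, 7, 5, 8, 9, 12, 13, 14, 15, 16, 17, 10]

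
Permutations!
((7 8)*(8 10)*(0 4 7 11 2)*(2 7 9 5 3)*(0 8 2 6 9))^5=(11)(0 4)(3 6 9 5)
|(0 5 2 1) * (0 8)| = 5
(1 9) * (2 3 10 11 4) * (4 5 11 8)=(1 9)(2 3 10 8 4)(5 11)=[0, 9, 3, 10, 2, 11, 6, 7, 4, 1, 8, 5]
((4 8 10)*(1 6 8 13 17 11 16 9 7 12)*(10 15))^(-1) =(1 12 7 9 16 11 17 13 4 10 15 8 6)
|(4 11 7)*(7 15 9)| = 5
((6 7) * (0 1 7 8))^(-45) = (8)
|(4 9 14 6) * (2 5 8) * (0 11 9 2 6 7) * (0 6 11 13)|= |(0 13)(2 5 8 11 9 14 7 6 4)|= 18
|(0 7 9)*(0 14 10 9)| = |(0 7)(9 14 10)| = 6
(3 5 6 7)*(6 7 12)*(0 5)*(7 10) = [5, 1, 2, 0, 4, 10, 12, 3, 8, 9, 7, 11, 6] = (0 5 10 7 3)(6 12)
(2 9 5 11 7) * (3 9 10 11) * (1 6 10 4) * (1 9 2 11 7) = (1 6 10 7 11)(2 4 9 5 3) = [0, 6, 4, 2, 9, 3, 10, 11, 8, 5, 7, 1]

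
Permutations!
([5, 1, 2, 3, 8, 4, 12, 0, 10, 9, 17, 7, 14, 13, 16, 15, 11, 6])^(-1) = [7, 1, 2, 3, 5, 0, 17, 11, 4, 9, 8, 16, 6, 13, 12, 15, 14, 10]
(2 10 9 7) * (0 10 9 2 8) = (0 10 2 9 7 8) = [10, 1, 9, 3, 4, 5, 6, 8, 0, 7, 2]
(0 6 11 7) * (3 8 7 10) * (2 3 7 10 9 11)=(0 6 2 3 8 10 7)(9 11)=[6, 1, 3, 8, 4, 5, 2, 0, 10, 11, 7, 9]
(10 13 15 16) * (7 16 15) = (7 16 10 13) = [0, 1, 2, 3, 4, 5, 6, 16, 8, 9, 13, 11, 12, 7, 14, 15, 10]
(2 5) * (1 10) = [0, 10, 5, 3, 4, 2, 6, 7, 8, 9, 1] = (1 10)(2 5)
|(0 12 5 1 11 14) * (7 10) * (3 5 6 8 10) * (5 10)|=24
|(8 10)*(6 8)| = 3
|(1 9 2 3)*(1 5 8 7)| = |(1 9 2 3 5 8 7)| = 7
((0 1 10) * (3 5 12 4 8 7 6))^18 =(3 8 5 7 12 6 4) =((0 1 10)(3 5 12 4 8 7 6))^18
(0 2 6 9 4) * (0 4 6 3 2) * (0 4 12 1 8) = (0 4 12 1 8)(2 3)(6 9) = [4, 8, 3, 2, 12, 5, 9, 7, 0, 6, 10, 11, 1]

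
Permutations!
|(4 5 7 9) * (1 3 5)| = |(1 3 5 7 9 4)| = 6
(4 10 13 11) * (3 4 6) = (3 4 10 13 11 6) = [0, 1, 2, 4, 10, 5, 3, 7, 8, 9, 13, 6, 12, 11]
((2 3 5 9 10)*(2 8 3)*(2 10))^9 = ((2 10 8 3 5 9))^9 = (2 3)(5 10)(8 9)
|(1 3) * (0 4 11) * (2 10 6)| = |(0 4 11)(1 3)(2 10 6)| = 6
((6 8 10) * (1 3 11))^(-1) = (1 11 3)(6 10 8)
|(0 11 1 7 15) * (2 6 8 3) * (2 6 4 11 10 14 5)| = 30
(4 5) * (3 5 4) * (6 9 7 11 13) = (3 5)(6 9 7 11 13) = [0, 1, 2, 5, 4, 3, 9, 11, 8, 7, 10, 13, 12, 6]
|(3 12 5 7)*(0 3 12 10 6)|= 12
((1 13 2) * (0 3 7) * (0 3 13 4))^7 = ((0 13 2 1 4)(3 7))^7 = (0 2 4 13 1)(3 7)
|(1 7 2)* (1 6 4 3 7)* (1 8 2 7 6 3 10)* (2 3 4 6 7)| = |(1 8 3 7 2 4 10)| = 7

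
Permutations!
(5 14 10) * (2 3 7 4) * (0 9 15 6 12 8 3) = (0 9 15 6 12 8 3 7 4 2)(5 14 10) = [9, 1, 0, 7, 2, 14, 12, 4, 3, 15, 5, 11, 8, 13, 10, 6]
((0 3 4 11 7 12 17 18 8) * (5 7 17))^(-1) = (0 8 18 17 11 4 3)(5 12 7)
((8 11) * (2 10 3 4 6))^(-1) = (2 6 4 3 10)(8 11)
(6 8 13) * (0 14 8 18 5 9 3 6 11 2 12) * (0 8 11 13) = (0 14 11 2 12 8)(3 6 18 5 9) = [14, 1, 12, 6, 4, 9, 18, 7, 0, 3, 10, 2, 8, 13, 11, 15, 16, 17, 5]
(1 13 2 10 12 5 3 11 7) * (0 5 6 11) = (0 5 3)(1 13 2 10 12 6 11 7) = [5, 13, 10, 0, 4, 3, 11, 1, 8, 9, 12, 7, 6, 2]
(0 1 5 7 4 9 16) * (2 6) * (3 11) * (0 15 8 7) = (0 1 5)(2 6)(3 11)(4 9 16 15 8 7) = [1, 5, 6, 11, 9, 0, 2, 4, 7, 16, 10, 3, 12, 13, 14, 8, 15]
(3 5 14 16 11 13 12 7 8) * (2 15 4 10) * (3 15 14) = (2 14 16 11 13 12 7 8 15 4 10)(3 5) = [0, 1, 14, 5, 10, 3, 6, 8, 15, 9, 2, 13, 7, 12, 16, 4, 11]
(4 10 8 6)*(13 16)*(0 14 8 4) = [14, 1, 2, 3, 10, 5, 0, 7, 6, 9, 4, 11, 12, 16, 8, 15, 13] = (0 14 8 6)(4 10)(13 16)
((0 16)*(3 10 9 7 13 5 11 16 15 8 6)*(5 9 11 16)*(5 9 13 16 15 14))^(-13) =((0 14 5 15 8 6 3 10 11 9 7 16))^(-13) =(0 16 7 9 11 10 3 6 8 15 5 14)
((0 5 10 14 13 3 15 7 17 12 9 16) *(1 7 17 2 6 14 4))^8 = (0 14)(1 17)(2 9)(3 10)(4 15)(5 13)(6 16)(7 12)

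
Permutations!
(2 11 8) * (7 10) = (2 11 8)(7 10) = [0, 1, 11, 3, 4, 5, 6, 10, 2, 9, 7, 8]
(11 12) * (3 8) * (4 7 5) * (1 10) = (1 10)(3 8)(4 7 5)(11 12) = [0, 10, 2, 8, 7, 4, 6, 5, 3, 9, 1, 12, 11]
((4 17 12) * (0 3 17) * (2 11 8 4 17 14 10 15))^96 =(17)(0 11 10)(2 14 4)(3 8 15)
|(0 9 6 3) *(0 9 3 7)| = |(0 3 9 6 7)| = 5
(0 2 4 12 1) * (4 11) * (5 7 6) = (0 2 11 4 12 1)(5 7 6) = [2, 0, 11, 3, 12, 7, 5, 6, 8, 9, 10, 4, 1]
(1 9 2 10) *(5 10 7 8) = (1 9 2 7 8 5 10) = [0, 9, 7, 3, 4, 10, 6, 8, 5, 2, 1]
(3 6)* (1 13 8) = (1 13 8)(3 6) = [0, 13, 2, 6, 4, 5, 3, 7, 1, 9, 10, 11, 12, 8]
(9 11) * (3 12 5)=(3 12 5)(9 11)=[0, 1, 2, 12, 4, 3, 6, 7, 8, 11, 10, 9, 5]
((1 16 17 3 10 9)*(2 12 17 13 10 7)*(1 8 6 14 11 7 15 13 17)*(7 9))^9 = (1 12 2 7 10 13 15 3 17 16)(6 8 9 11 14)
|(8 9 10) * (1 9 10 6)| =6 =|(1 9 6)(8 10)|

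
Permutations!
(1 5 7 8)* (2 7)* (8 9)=[0, 5, 7, 3, 4, 2, 6, 9, 1, 8]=(1 5 2 7 9 8)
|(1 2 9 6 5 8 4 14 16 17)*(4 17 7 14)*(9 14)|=|(1 2 14 16 7 9 6 5 8 17)|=10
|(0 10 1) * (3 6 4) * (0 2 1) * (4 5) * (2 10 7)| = 20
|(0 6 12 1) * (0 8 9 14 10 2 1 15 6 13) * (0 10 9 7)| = 42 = |(0 13 10 2 1 8 7)(6 12 15)(9 14)|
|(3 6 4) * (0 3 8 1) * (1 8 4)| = 4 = |(8)(0 3 6 1)|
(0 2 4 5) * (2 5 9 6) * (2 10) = (0 5)(2 4 9 6 10) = [5, 1, 4, 3, 9, 0, 10, 7, 8, 6, 2]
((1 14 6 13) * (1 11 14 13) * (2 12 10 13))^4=(1 13)(2 11)(6 10)(12 14)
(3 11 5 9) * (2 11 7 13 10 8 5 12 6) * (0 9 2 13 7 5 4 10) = (0 9 3 5 2 11 12 6 13)(4 10 8) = [9, 1, 11, 5, 10, 2, 13, 7, 4, 3, 8, 12, 6, 0]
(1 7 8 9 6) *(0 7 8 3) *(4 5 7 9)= [9, 8, 2, 0, 5, 7, 1, 3, 4, 6]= (0 9 6 1 8 4 5 7 3)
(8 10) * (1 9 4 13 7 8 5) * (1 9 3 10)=[0, 3, 2, 10, 13, 9, 6, 8, 1, 4, 5, 11, 12, 7]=(1 3 10 5 9 4 13 7 8)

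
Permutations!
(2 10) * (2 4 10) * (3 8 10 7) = (3 8 10 4 7) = [0, 1, 2, 8, 7, 5, 6, 3, 10, 9, 4]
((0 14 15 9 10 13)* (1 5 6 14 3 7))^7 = ((0 3 7 1 5 6 14 15 9 10 13))^7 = (0 15 1 13 14 7 10 6 3 9 5)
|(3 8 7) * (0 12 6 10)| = |(0 12 6 10)(3 8 7)| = 12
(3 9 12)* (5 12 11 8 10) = (3 9 11 8 10 5 12) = [0, 1, 2, 9, 4, 12, 6, 7, 10, 11, 5, 8, 3]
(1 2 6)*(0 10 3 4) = (0 10 3 4)(1 2 6) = [10, 2, 6, 4, 0, 5, 1, 7, 8, 9, 3]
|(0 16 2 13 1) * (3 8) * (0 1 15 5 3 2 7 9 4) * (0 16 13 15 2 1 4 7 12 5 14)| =70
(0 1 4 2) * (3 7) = [1, 4, 0, 7, 2, 5, 6, 3] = (0 1 4 2)(3 7)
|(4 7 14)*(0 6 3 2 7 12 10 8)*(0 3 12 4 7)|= 14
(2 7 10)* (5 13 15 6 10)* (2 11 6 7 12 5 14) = [0, 1, 12, 3, 4, 13, 10, 14, 8, 9, 11, 6, 5, 15, 2, 7] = (2 12 5 13 15 7 14)(6 10 11)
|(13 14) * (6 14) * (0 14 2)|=|(0 14 13 6 2)|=5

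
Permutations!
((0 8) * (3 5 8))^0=((0 3 5 8))^0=(8)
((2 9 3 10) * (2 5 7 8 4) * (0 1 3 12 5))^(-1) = (0 10 3 1)(2 4 8 7 5 12 9)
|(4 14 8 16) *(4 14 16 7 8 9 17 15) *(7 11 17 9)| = |(4 16 14 7 8 11 17 15)| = 8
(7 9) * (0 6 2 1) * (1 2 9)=(0 6 9 7 1)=[6, 0, 2, 3, 4, 5, 9, 1, 8, 7]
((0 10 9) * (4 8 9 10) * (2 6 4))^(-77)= (10)(0 2 6 4 8 9)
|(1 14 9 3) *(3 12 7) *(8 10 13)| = 6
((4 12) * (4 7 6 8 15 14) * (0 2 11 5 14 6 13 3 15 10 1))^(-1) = (0 1 10 8 6 15 3 13 7 12 4 14 5 11 2)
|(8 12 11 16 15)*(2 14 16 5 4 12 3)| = 12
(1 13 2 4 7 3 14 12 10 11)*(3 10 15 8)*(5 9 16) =(1 13 2 4 7 10 11)(3 14 12 15 8)(5 9 16) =[0, 13, 4, 14, 7, 9, 6, 10, 3, 16, 11, 1, 15, 2, 12, 8, 5]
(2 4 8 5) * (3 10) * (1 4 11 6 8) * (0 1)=(0 1 4)(2 11 6 8 5)(3 10)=[1, 4, 11, 10, 0, 2, 8, 7, 5, 9, 3, 6]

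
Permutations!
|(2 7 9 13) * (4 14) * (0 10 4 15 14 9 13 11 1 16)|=|(0 10 4 9 11 1 16)(2 7 13)(14 15)|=42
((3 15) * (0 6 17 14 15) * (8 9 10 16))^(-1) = (0 3 15 14 17 6)(8 16 10 9)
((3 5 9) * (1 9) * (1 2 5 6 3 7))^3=(9)(2 5)(3 6)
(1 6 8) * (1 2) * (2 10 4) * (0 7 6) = (0 7 6 8 10 4 2 1) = [7, 0, 1, 3, 2, 5, 8, 6, 10, 9, 4]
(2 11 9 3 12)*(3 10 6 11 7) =(2 7 3 12)(6 11 9 10) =[0, 1, 7, 12, 4, 5, 11, 3, 8, 10, 6, 9, 2]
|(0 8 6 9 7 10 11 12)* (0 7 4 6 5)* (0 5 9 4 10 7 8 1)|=|(0 1)(4 6)(8 9 10 11 12)|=10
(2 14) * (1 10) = (1 10)(2 14) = [0, 10, 14, 3, 4, 5, 6, 7, 8, 9, 1, 11, 12, 13, 2]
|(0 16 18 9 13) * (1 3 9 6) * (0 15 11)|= |(0 16 18 6 1 3 9 13 15 11)|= 10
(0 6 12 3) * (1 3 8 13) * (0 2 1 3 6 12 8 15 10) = (0 12 15 10)(1 6 8 13 3 2) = [12, 6, 1, 2, 4, 5, 8, 7, 13, 9, 0, 11, 15, 3, 14, 10]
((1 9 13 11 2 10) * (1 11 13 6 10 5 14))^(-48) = ((1 9 6 10 11 2 5 14))^(-48) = (14)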